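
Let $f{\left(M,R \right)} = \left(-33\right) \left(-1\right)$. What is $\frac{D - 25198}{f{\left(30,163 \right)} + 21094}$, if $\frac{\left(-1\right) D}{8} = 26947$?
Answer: $- \frac{240774}{21127} \approx -11.396$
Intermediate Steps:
$D = -215576$ ($D = \left(-8\right) 26947 = -215576$)
$f{\left(M,R \right)} = 33$
$\frac{D - 25198}{f{\left(30,163 \right)} + 21094} = \frac{-215576 - 25198}{33 + 21094} = - \frac{240774}{21127}$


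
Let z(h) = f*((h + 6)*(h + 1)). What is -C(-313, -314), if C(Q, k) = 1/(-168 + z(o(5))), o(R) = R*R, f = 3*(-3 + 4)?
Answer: -1/2250 ≈ -0.00044444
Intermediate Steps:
f = 3 (f = 3*1 = 3)
o(R) = R**2
z(h) = 3*(1 + h)*(6 + h) (z(h) = 3*((h + 6)*(h + 1)) = 3*((6 + h)*(1 + h)) = 3*((1 + h)*(6 + h)) = 3*(1 + h)*(6 + h))
C(Q, k) = 1/2250 (C(Q, k) = 1/(-168 + (18 + 3*(5**2)**2 + 21*5**2)) = 1/(-168 + (18 + 3*25**2 + 21*25)) = 1/(-168 + (18 + 3*625 + 525)) = 1/(-168 + (18 + 1875 + 525)) = 1/(-168 + 2418) = 1/2250)
-C(-313, -314) = -1*1/2250 = -1/2250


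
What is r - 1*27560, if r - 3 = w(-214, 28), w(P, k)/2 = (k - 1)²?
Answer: -26099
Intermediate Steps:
w(P, k) = 2*(-1 + k)² (w(P, k) = 2*(k - 1)² = 2*(-1 + k)²)
r = 1461 (r = 3 + 2*(-1 + 28)² = 3 + 2*27² = 3 + 2*729 = 3 + 1458 = 1461)
r - 1*27560 = 1461 - 1*27560 = 1461 - 27560 = -26099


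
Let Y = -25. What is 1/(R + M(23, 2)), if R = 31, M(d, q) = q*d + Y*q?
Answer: 1/27 ≈ 0.037037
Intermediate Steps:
M(d, q) = -25*q + d*q (M(d, q) = q*d - 25*q = d*q - 25*q = -25*q + d*q)
1/(R + M(23, 2)) = 1/(31 + 2*(-25 + 23)) = 1/(31 + 2*(-2)) = 1/(31 - 4) = 1/27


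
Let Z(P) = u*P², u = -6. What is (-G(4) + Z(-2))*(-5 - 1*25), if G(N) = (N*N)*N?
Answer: 2640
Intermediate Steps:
G(N) = N³ (G(N) = N²*N = N³)
Z(P) = -6*P²
(-G(4) + Z(-2))*(-5 - 1*25) = (-1*4³ - 6*(-2)²)*(-5 - 1*25) = (-1*64 - 6*4)*(-5 - 25) = (-64 - 24)*(-30) = -88*(-30) = 2640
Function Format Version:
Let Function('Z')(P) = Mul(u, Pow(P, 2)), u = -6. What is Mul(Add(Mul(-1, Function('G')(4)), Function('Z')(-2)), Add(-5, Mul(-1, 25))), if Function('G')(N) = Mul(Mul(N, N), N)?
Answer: 2640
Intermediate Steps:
Function('G')(N) = Pow(N, 3) (Function('G')(N) = Mul(Pow(N, 2), N) = Pow(N, 3))
Function('Z')(P) = Mul(-6, Pow(P, 2))
Mul(Add(Mul(-1, Function('G')(4)), Function('Z')(-2)), Add(-5, Mul(-1, 25))) = Mul(Add(Mul(-1, Pow(4, 3)), Mul(-6, Pow(-2, 2))), Add(-5, Mul(-1, 25))) = Mul(Add(Mul(-1, 64), Mul(-6, 4)), Add(-5, -25)) = Mul(Add(-64, -24), -30) = Mul(-88, -30) = 2640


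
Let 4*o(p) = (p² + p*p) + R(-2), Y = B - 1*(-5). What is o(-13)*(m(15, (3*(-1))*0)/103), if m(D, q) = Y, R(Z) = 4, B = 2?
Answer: 1197/206 ≈ 5.8107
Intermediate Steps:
Y = 7 (Y = 2 - 1*(-5) = 2 + 5 = 7)
m(D, q) = 7
o(p) = 1 + p²/2 (o(p) = ((p² + p*p) + 4)/4 = ((p² + p²) + 4)/4 = (2*p² + 4)/4 = (4 + 2*p²)/4 = 1 + p²/2)
o(-13)*(m(15, (3*(-1))*0)/103) = (1 + (½)*(-13)²)*(7/103) = (1 + (½)*169)*(7*(1/103)) = (1 + 169/2)*(7/103) = (171/2)*(7/103) = 1197/206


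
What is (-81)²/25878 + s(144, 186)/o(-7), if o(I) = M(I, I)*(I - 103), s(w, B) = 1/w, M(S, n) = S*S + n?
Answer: 727479367/2869352640 ≈ 0.25353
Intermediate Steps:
M(S, n) = n + S² (M(S, n) = S² + n = n + S²)
o(I) = (-103 + I)*(I + I²) (o(I) = (I + I²)*(I - 103) = (I + I²)*(-103 + I) = (-103 + I)*(I + I²))
(-81)²/25878 + s(144, 186)/o(-7) = (-81)²/25878 + 1/(144*((-7*(1 - 7)*(-103 - 7)))) = 6561*(1/25878) + 1/(144*((-7*(-6)*(-110)))) = 2187/8626 + (1/144)/(-4620) = 2187/8626 + (1/144)*(-1/4620) = 2187/8626 - 1/665280 = 727479367/2869352640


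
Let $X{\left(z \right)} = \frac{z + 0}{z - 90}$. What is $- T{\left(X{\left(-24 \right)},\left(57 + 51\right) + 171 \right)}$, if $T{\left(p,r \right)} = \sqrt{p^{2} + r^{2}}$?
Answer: $- \frac{\sqrt{28100617}}{19} \approx -279.0$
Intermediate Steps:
$X{\left(z \right)} = \frac{z}{-90 + z}$ ($X{\left(z \right)} = \frac{z}{z - 90} = \frac{z}{-90 + z}$)
$- T{\left(X{\left(-24 \right)},\left(57 + 51\right) + 171 \right)} = - \sqrt{\left(- \frac{24}{-90 - 24}\right)^{2} + \left(\left(57 + 51\right) + 171\right)^{2}} = - \sqrt{\left(- \frac{24}{-114}\right)^{2} + \left(108 + 171\right)^{2}} = - \sqrt{\left(\left(-24\right) \left(- \frac{1}{114}\right)\right)^{2} + 279^{2}} = - \sqrt{\left(\frac{4}{19}\right)^{2} + 77841} = - \sqrt{\frac{16}{361} + 77841} = - \sqrt{\frac{28100617}{361}} = - \frac{\sqrt{28100617}}{19}$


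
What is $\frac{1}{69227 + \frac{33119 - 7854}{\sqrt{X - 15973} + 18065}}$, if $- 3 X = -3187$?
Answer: $\frac{16944990222766}{1173074535666987107} + \frac{25265 i \sqrt{33549}}{2346149071333974214} \approx 1.4445 \cdot 10^{-5} + 1.9724 \cdot 10^{-12} i$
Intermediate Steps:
$X = \frac{3187}{3}$ ($X = \left(- \frac{1}{3}\right) \left(-3187\right) = \frac{3187}{3} \approx 1062.3$)
$\frac{1}{69227 + \frac{33119 - 7854}{\sqrt{X - 15973} + 18065}} = \frac{1}{69227 + \frac{33119 - 7854}{\sqrt{\frac{3187}{3} - 15973} + 18065}} = \frac{1}{69227 + \frac{25265}{\sqrt{- \frac{44732}{3}} + 18065}} = \frac{1}{69227 + \frac{25265}{\frac{2 i \sqrt{33549}}{3} + 18065}} = \frac{1}{69227 + \frac{25265}{18065 + \frac{2 i \sqrt{33549}}{3}}}$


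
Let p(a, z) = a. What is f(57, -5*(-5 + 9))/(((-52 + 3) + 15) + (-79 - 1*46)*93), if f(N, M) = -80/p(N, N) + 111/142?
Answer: 5033/94367946 ≈ 5.3334e-5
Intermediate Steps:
f(N, M) = 111/142 - 80/N (f(N, M) = -80/N + 111/142 = 111/142 - 80/N)
f(57, -5*(-5 + 9))/(((-52 + 3) + 15) + (-79 - 1*46)*93) = (111/142 - 80/57)/(((-52 + 3) + 15) + (-79 - 1*46)*93) = (111/142 - 80*1/57)/((-49 + 15) + (-79 - 46)*93) = (111/142 - 80/57)/(-34 - 125*93) = -5033/(8094*(-34 - 11625)) = -5033/8094/(-11659) = -5033/8094*(-1/11659) = 5033/94367946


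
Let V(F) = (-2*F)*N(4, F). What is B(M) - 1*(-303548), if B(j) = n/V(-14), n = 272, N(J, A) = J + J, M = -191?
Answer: 4249689/14 ≈ 3.0355e+5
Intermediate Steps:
N(J, A) = 2*J
V(F) = -16*F (V(F) = (-2*F)*(2*4) = -2*F*8 = -16*F)
B(j) = 17/14 (B(j) = 272/((-16*(-14))) = 272/224 = 272*(1/224) = 17/14)
B(M) - 1*(-303548) = 17/14 - 1*(-303548) = 17/14 + 303548 = 4249689/14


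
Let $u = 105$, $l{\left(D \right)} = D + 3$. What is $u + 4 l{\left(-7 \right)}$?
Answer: $89$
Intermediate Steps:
$l{\left(D \right)} = 3 + D$
$u + 4 l{\left(-7 \right)} = 105 + 4 \left(3 - 7\right) = 105 + 4 \left(-4\right) = 105 - 16 = 89$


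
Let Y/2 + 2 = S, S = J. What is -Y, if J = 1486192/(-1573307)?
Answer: 9265612/1573307 ≈ 5.8893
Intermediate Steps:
J = -1486192/1573307 (J = 1486192*(-1/1573307) = -1486192/1573307 ≈ -0.94463)
S = -1486192/1573307 ≈ -0.94463
Y = -9265612/1573307 (Y = -4 + 2*(-1486192/1573307) = -4 - 2972384/1573307 = -9265612/1573307 ≈ -5.8893)
-Y = -1*(-9265612/1573307) = 9265612/1573307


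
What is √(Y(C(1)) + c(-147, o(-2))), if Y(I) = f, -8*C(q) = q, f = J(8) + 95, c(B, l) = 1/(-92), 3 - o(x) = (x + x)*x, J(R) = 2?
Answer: √205229/46 ≈ 9.8483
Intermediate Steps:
o(x) = 3 - 2*x² (o(x) = 3 - (x + x)*x = 3 - 2*x*x = 3 - 2*x²)
c(B, l) = -1/92
f = 97 (f = 2 + 95 = 97)
C(q) = -q/8
Y(I) = 97
√(Y(C(1)) + c(-147, o(-2))) = √(97 - 1/92) = √(8923/92) = √205229/46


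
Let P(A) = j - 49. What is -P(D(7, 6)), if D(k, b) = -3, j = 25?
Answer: 24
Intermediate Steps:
P(A) = -24 (P(A) = 25 - 49 = -24)
-P(D(7, 6)) = -1*(-24) = 24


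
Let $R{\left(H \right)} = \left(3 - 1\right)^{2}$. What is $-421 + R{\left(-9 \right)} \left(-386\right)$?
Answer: $-1965$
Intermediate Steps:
$R{\left(H \right)} = 4$ ($R{\left(H \right)} = 2^{2} = 4$)
$-421 + R{\left(-9 \right)} \left(-386\right) = -421 + 4 \left(-386\right) = -421 - 1544 = -1965$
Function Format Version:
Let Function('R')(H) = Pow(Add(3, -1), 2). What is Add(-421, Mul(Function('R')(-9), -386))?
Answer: -1965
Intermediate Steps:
Function('R')(H) = 4 (Function('R')(H) = Pow(2, 2) = 4)
Add(-421, Mul(Function('R')(-9), -386)) = Add(-421, Mul(4, -386)) = Add(-421, -1544) = -1965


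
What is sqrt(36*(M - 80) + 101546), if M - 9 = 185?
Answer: 5*sqrt(4226) ≈ 325.04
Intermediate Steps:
M = 194 (M = 9 + 185 = 194)
sqrt(36*(M - 80) + 101546) = sqrt(36*(194 - 80) + 101546) = sqrt(36*114 + 101546) = sqrt(4104 + 101546) = sqrt(105650) = 5*sqrt(4226)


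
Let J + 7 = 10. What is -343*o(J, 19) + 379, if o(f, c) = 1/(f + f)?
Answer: 1931/6 ≈ 321.83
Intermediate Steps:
J = 3 (J = -7 + 10 = 3)
o(f, c) = 1/(2*f)
-343*o(J, 19) + 379 = -343/(2*3) + 379 = -343*⅙ + 379 = -343/6 + 379 = 1931/6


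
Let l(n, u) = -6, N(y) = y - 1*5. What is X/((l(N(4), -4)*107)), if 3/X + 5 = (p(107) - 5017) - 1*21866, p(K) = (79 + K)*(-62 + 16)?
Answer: 1/7585016 ≈ 1.3184e-7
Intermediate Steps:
N(y) = -5 + y (N(y) = y - 5 = -5 + y)
p(K) = -3634 - 46*K (p(K) = (79 + K)*(-46) = -3634 - 46*K)
X = -3/35444 (X = 3/(-5 + (((-3634 - 46*107) - 5017) - 1*21866)) = 3/(-5 + (((-3634 - 4922) - 5017) - 21866)) = 3/(-5 + ((-8556 - 5017) - 21866)) = 3/(-5 + (-13573 - 21866)) = 3/(-5 - 35439) = 3/(-35444) = 3*(-1/35444) = -3/35444 ≈ -8.4641e-5)
X/((l(N(4), -4)*107)) = -3/(35444*((-6*107))) = -3/35444/(-642) = -3/35444*(-1/642) = 1/7585016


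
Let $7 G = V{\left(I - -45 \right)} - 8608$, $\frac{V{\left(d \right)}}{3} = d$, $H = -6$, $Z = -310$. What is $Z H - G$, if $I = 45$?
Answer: $\frac{21358}{7} \approx 3051.1$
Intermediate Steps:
$V{\left(d \right)} = 3 d$
$G = - \frac{8338}{7}$ ($G = \frac{3 \left(45 - -45\right) - 8608}{7} = \frac{3 \left(45 + 45\right) - 8608}{7} = \frac{3 \cdot 90 - 8608}{7} = \frac{270 - 8608}{7} = \frac{1}{7} \left(-8338\right) = - \frac{8338}{7} \approx -1191.1$)
$Z H - G = \left(-310\right) \left(-6\right) - - \frac{8338}{7} = 1860 + \frac{8338}{7} = \frac{21358}{7}$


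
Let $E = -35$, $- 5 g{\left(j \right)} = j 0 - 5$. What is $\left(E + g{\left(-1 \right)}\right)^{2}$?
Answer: $1156$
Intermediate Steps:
$g{\left(j \right)} = 1$ ($g{\left(j \right)} = - \frac{j 0 - 5}{5} = - \frac{0 - 5}{5} = \left(- \frac{1}{5}\right) \left(-5\right) = 1$)
$\left(E + g{\left(-1 \right)}\right)^{2} = \left(-35 + 1\right)^{2} = \left(-34\right)^{2} = 1156$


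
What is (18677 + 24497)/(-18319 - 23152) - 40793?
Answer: -1691769677/41471 ≈ -40794.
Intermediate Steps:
(18677 + 24497)/(-18319 - 23152) - 40793 = 43174/(-41471) - 40793 = 43174*(-1/41471) - 40793 = -43174/41471 - 40793 = -1691769677/41471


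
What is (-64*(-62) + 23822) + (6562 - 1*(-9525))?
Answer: 43877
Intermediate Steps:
(-64*(-62) + 23822) + (6562 - 1*(-9525)) = (3968 + 23822) + (6562 + 9525) = 27790 + 16087 = 43877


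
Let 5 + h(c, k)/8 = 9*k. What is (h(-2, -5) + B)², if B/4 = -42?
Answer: 322624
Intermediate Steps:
h(c, k) = -40 + 72*k (h(c, k) = -40 + 8*(9*k) = -40 + 72*k)
B = -168 (B = 4*(-42) = -168)
(h(-2, -5) + B)² = ((-40 + 72*(-5)) - 168)² = ((-40 - 360) - 168)² = (-400 - 168)² = (-568)² = 322624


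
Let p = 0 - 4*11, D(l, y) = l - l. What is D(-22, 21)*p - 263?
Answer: -263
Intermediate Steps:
D(l, y) = 0
p = -44 (p = 0 - 44 = -44)
D(-22, 21)*p - 263 = 0*(-44) - 263 = 0 - 263 = -263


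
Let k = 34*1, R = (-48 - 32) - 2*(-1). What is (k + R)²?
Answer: 1936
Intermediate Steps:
R = -78 (R = -80 + 2 = -78)
k = 34
(k + R)² = (34 - 78)² = (-44)² = 1936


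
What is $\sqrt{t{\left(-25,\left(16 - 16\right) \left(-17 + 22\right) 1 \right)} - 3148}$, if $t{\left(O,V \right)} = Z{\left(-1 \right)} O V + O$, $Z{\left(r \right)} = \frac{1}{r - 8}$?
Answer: $i \sqrt{3173} \approx 56.329 i$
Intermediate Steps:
$Z{\left(r \right)} = \frac{1}{-8 + r}$ ($Z{\left(r \right)} = \frac{1}{r - 8} = \frac{1}{-8 + r}$)
$t{\left(O,V \right)} = O - \frac{O V}{9}$ ($t{\left(O,V \right)} = \frac{O}{-8 - 1} V + O = \frac{O}{-9} V + O = - \frac{O}{9} V + O = - \frac{O V}{9} + O = O - \frac{O V}{9}$)
$\sqrt{t{\left(-25,\left(16 - 16\right) \left(-17 + 22\right) 1 \right)} - 3148} = \sqrt{\frac{1}{9} \left(-25\right) \left(9 - \left(16 - 16\right) \left(-17 + 22\right) 1\right) - 3148} = \sqrt{\frac{1}{9} \left(-25\right) \left(9 - 0 \cdot 5 \cdot 1\right) - 3148} = \sqrt{\frac{1}{9} \left(-25\right) \left(9 - 0 \cdot 1\right) - 3148} = \sqrt{\frac{1}{9} \left(-25\right) \left(9 - 0\right) - 3148} = \sqrt{\frac{1}{9} \left(-25\right) \left(9 + 0\right) - 3148} = \sqrt{\frac{1}{9} \left(-25\right) 9 - 3148} = \sqrt{-25 - 3148} = \sqrt{-3173} = i \sqrt{3173}$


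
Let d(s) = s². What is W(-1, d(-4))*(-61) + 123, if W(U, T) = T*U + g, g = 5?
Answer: 794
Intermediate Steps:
W(U, T) = 5 + T*U (W(U, T) = T*U + 5 = 5 + T*U)
W(-1, d(-4))*(-61) + 123 = (5 + (-4)²*(-1))*(-61) + 123 = (5 + 16*(-1))*(-61) + 123 = (5 - 16)*(-61) + 123 = -11*(-61) + 123 = 671 + 123 = 794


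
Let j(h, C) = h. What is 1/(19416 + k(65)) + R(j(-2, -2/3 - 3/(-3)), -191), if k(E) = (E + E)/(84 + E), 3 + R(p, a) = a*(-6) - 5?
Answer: 3292363881/2893114 ≈ 1138.0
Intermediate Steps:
R(p, a) = -8 - 6*a (R(p, a) = -3 + (a*(-6) - 5) = -3 + (-6*a - 5) = -3 + (-5 - 6*a) = -8 - 6*a)
k(E) = 2*E/(84 + E) (k(E) = (2*E)/(84 + E) = 2*E/(84 + E))
1/(19416 + k(65)) + R(j(-2, -2/3 - 3/(-3)), -191) = 1/(19416 + 2*65/(84 + 65)) + (-8 - 6*(-191)) = 1/(19416 + 2*65/149) + (-8 + 1146) = 1/(19416 + 2*65*(1/149)) + 1138 = 1/(19416 + 130/149) + 1138 = 1/(2893114/149) + 1138 = 149/2893114 + 1138 = 3292363881/2893114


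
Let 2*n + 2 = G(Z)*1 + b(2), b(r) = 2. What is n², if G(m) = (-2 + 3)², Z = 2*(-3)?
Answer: ¼ ≈ 0.25000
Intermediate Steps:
Z = -6
G(m) = 1 (G(m) = 1² = 1)
n = ½ (n = -1 + (1*1 + 2)/2 = -1 + (1 + 2)/2 = -1 + (½)*3 = -1 + 3/2 = ½ ≈ 0.50000)
n² = (½)² = ¼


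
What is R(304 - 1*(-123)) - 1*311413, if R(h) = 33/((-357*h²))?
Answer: -6756774884374/21697151 ≈ -3.1141e+5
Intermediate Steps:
R(h) = -11/(119*h²) (R(h) = 33*(-1/(357*h²)) = -11/(119*h²))
R(304 - 1*(-123)) - 1*311413 = -11/(119*(304 - 1*(-123))²) - 1*311413 = -11/(119*(304 + 123)²) - 311413 = -11/119/427² - 311413 = -11/119*1/182329 - 311413 = -11/21697151 - 311413 = -6756774884374/21697151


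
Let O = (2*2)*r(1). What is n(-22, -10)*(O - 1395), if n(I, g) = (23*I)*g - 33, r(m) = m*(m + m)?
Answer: -6972449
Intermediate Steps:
r(m) = 2*m² (r(m) = m*(2*m) = 2*m²)
n(I, g) = -33 + 23*I*g (n(I, g) = 23*I*g - 33 = -33 + 23*I*g)
O = 8 (O = (2*2)*(2*1²) = 4*(2*1) = 4*2 = 8)
n(-22, -10)*(O - 1395) = (-33 + 23*(-22)*(-10))*(8 - 1395) = (-33 + 5060)*(-1387) = 5027*(-1387) = -6972449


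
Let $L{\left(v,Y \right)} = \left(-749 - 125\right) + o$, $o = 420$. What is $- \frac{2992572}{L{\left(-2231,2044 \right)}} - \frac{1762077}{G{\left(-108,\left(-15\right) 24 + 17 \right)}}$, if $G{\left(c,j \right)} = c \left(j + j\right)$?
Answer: $\frac{36818948563}{5605992} \approx 6567.8$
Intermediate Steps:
$L{\left(v,Y \right)} = -454$ ($L{\left(v,Y \right)} = \left(-749 - 125\right) + 420 = -874 + 420 = -454$)
$G{\left(c,j \right)} = 2 c j$ ($G{\left(c,j \right)} = c 2 j = 2 c j$)
$- \frac{2992572}{L{\left(-2231,2044 \right)}} - \frac{1762077}{G{\left(-108,\left(-15\right) 24 + 17 \right)}} = - \frac{2992572}{-454} - \frac{1762077}{2 \left(-108\right) \left(\left(-15\right) 24 + 17\right)} = \left(-2992572\right) \left(- \frac{1}{454}\right) - \frac{1762077}{2 \left(-108\right) \left(-360 + 17\right)} = \frac{1496286}{227} - \frac{1762077}{2 \left(-108\right) \left(-343\right)} = \frac{1496286}{227} - \frac{1762077}{74088} = \frac{1496286}{227} - \frac{587359}{24696} = \frac{36818948563}{5605992}$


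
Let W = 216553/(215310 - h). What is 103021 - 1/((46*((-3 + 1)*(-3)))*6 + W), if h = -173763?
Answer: 66399242984188/644521441 ≈ 1.0302e+5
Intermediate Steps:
W = 216553/389073 (W = 216553/(215310 - 1*(-173763)) = 216553/(215310 + 173763) = 216553/389073 ≈ 0.55659)
103021 - 1/((46*((-3 + 1)*(-3)))*6 + W) = 103021 - 1/((46*((-3 + 1)*(-3)))*6 + 216553/389073) = 103021 - 1/((46*(-2*(-3)))*6 + 216553/389073) = 103021 - 1/((46*6)*6 + 216553/389073) = 103021 - 1/(276*6 + 216553/389073) = 103021 - 1/(1656 + 216553/389073) = 103021 - 1/644521441/389073 = 103021 - 1*389073/644521441 = 103021 - 389073/644521441 = 66399242984188/644521441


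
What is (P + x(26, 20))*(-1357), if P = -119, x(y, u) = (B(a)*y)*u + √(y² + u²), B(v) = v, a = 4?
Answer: -2661077 - 2714*√269 ≈ -2.7056e+6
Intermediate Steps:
x(y, u) = √(u² + y²) + 4*u*y (x(y, u) = (4*y)*u + √(y² + u²) = 4*u*y + √(u² + y²) = √(u² + y²) + 4*u*y)
(P + x(26, 20))*(-1357) = (-119 + (√(20² + 26²) + 4*20*26))*(-1357) = (-119 + (√(400 + 676) + 2080))*(-1357) = (-119 + (√1076 + 2080))*(-1357) = (-119 + (2*√269 + 2080))*(-1357) = (-119 + (2080 + 2*√269))*(-1357) = (1961 + 2*√269)*(-1357) = -2661077 - 2714*√269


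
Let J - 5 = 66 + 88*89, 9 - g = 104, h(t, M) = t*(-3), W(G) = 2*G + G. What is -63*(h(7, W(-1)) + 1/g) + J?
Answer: 876533/95 ≈ 9226.7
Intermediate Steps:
W(G) = 3*G
h(t, M) = -3*t
g = -95 (g = 9 - 1*104 = 9 - 104 = -95)
J = 7903 (J = 5 + (66 + 88*89) = 5 + (66 + 7832) = 5 + 7898 = 7903)
-63*(h(7, W(-1)) + 1/g) + J = -63*(-3*7 + 1/(-95)) + 7903 = -63*(-21 - 1/95) + 7903 = -63*(-1996/95) + 7903 = 125748/95 + 7903 = 876533/95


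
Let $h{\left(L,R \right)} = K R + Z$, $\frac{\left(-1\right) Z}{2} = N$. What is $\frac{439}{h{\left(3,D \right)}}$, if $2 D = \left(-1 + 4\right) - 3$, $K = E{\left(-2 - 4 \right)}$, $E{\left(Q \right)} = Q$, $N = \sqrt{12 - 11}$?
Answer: $- \frac{439}{2} \approx -219.5$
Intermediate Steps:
$N = 1$ ($N = \sqrt{1} = 1$)
$Z = -2$ ($Z = \left(-2\right) 1 = -2$)
$K = -6$ ($K = -2 - 4 = -6$)
$D = 0$ ($D = \frac{\left(-1 + 4\right) - 3}{2} = \frac{3 - 3}{2} = \frac{1}{2} \cdot 0 = 0$)
$h{\left(L,R \right)} = -2 - 6 R$ ($h{\left(L,R \right)} = - 6 R - 2 = -2 - 6 R$)
$\frac{439}{h{\left(3,D \right)}} = \frac{439}{-2 - 0} = \frac{439}{-2 + 0} = \frac{439}{-2} = 439 \left(- \frac{1}{2}\right) = - \frac{439}{2}$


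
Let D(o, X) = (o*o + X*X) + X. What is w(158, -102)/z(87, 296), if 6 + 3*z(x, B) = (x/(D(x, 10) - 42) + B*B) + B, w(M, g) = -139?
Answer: -1061543/223779403 ≈ -0.0047437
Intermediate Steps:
D(o, X) = X + X² + o² (D(o, X) = (o² + X²) + X = (X² + o²) + X = X + X² + o²)
z(x, B) = -2 + B/3 + B²/3 + x/(3*(68 + x²)) (z(x, B) = -2 + ((x/((10 + 10² + x²) - 42) + B*B) + B)/3 = -2 + ((x/((10 + 100 + x²) - 42) + B²) + B)/3 = -2 + ((x/((110 + x²) - 42) + B²) + B)/3 = -2 + ((x/(68 + x²) + B²) + B)/3 = -2 + ((B² + x/(68 + x²)) + B)/3 = -2 + (B + B² + x/(68 + x²))/3 = -2 + (B/3 + B²/3 + x/(3*(68 + x²))) = -2 + B/3 + B²/3 + x/(3*(68 + x²)))
w(158, -102)/z(87, 296) = -139*3*(68 + 87²)/(-408 + 87 - 6*87² + 68*296 + 68*296² + 296*87² + 296²*87²) = -139*3*(68 + 7569)/(-408 + 87 - 6*7569 + 20128 + 68*87616 + 296*7569 + 87616*7569) = -139*22911/(-408 + 87 - 45414 + 20128 + 5957888 + 2240424 + 663165504) = -139/((⅓)*(1/7637)*671338209) = -139/223779403/7637 = -139*7637/223779403 = -1061543/223779403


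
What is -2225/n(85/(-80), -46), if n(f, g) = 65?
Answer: -445/13 ≈ -34.231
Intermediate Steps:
-2225/n(85/(-80), -46) = -2225/65 = -2225*1/65 = -445/13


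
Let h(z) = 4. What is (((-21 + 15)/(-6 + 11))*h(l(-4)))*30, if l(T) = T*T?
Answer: -144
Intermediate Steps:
l(T) = T**2
(((-21 + 15)/(-6 + 11))*h(l(-4)))*30 = (((-21 + 15)/(-6 + 11))*4)*30 = (-6/5*4)*30 = (-6*1/5*4)*30 = -6/5*4*30 = -24/5*30 = -144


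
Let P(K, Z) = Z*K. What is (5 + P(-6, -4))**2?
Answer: 841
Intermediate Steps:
P(K, Z) = K*Z
(5 + P(-6, -4))**2 = (5 - 6*(-4))**2 = (5 + 24)**2 = 29**2 = 841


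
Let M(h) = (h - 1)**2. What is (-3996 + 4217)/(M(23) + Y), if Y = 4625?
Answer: 17/393 ≈ 0.043257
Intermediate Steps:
M(h) = (-1 + h)**2
(-3996 + 4217)/(M(23) + Y) = (-3996 + 4217)/((-1 + 23)**2 + 4625) = 221/(22**2 + 4625) = 221/(484 + 4625) = 221/5109 = 221*(1/5109) = 17/393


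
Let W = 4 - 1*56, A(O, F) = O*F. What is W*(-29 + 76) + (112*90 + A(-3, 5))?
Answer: 7621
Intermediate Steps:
A(O, F) = F*O
W = -52 (W = 4 - 56 = -52)
W*(-29 + 76) + (112*90 + A(-3, 5)) = -52*(-29 + 76) + (112*90 + 5*(-3)) = -52*47 + (10080 - 15) = -2444 + 10065 = 7621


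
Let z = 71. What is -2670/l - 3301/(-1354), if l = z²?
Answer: 13025161/6825514 ≈ 1.9083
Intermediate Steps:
l = 5041 (l = 71² = 5041)
-2670/l - 3301/(-1354) = -2670/5041 - 3301/(-1354) = -2670*1/5041 - 3301*(-1/1354) = -2670/5041 + 3301/1354 = 13025161/6825514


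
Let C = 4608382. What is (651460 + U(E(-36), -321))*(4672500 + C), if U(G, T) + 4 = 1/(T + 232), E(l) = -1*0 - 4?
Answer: 538101668232206/89 ≈ 6.0461e+12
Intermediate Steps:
E(l) = -4 (E(l) = 0 - 4 = -4)
U(G, T) = -4 + 1/(232 + T) (U(G, T) = -4 + 1/(T + 232) = -4 + 1/(232 + T))
(651460 + U(E(-36), -321))*(4672500 + C) = (651460 + (-927 - 4*(-321))/(232 - 321))*(4672500 + 4608382) = (651460 + (-927 + 1284)/(-89))*9280882 = (651460 - 1/89*357)*9280882 = (651460 - 357/89)*9280882 = (57979583/89)*9280882 = 538101668232206/89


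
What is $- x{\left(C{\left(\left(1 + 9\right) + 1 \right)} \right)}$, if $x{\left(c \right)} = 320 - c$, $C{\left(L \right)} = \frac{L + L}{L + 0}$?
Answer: $-318$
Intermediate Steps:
$C{\left(L \right)} = 2$ ($C{\left(L \right)} = \frac{2 L}{L} = 2$)
$- x{\left(C{\left(\left(1 + 9\right) + 1 \right)} \right)} = - (320 - 2) = \left(-1\right) 318 = -318$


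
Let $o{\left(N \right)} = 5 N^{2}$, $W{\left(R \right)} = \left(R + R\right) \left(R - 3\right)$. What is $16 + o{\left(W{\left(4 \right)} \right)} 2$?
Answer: $656$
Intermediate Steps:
$W{\left(R \right)} = 2 R \left(-3 + R\right)$
$16 + o{\left(W{\left(4 \right)} \right)} 2 = 16 + 5 \left(2 \cdot 4 \left(-3 + 4\right)\right)^{2} \cdot 2 = 16 + 5 \left(2 \cdot 4 \cdot 1\right)^{2} \cdot 2 = 16 + 5 \cdot 8^{2} \cdot 2 = 16 + 5 \cdot 64 \cdot 2 = 16 + 320 \cdot 2 = 16 + 640 = 656$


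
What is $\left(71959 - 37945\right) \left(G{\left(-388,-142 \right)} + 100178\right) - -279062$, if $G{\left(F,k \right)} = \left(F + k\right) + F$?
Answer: $3376508702$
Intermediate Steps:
$G{\left(F,k \right)} = k + 2 F$
$\left(71959 - 37945\right) \left(G{\left(-388,-142 \right)} + 100178\right) - -279062 = \left(71959 - 37945\right) \left(\left(-142 + 2 \left(-388\right)\right) + 100178\right) - -279062 = 34014 \left(\left(-142 - 776\right) + 100178\right) + 279062 = 34014 \left(-918 + 100178\right) + 279062 = 34014 \cdot 99260 + 279062 = 3376229640 + 279062 = 3376508702$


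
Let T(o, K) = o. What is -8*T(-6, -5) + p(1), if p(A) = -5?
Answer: 43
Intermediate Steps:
-8*T(-6, -5) + p(1) = -8*(-6) - 5 = 48 - 5 = 43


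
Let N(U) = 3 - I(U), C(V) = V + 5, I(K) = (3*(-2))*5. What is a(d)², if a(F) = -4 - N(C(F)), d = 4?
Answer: 1369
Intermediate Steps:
I(K) = -30 (I(K) = -6*5 = -30)
C(V) = 5 + V
N(U) = 33 (N(U) = 3 - 1*(-30) = 3 + 30 = 33)
a(F) = -37 (a(F) = -4 - 1*33 = -4 - 33 = -37)
a(d)² = (-37)² = 1369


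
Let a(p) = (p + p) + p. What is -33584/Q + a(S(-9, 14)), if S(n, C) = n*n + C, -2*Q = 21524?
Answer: 1550377/5381 ≈ 288.12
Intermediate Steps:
Q = -10762 (Q = -1/2*21524 = -10762)
S(n, C) = C + n**2 (S(n, C) = n**2 + C = C + n**2)
a(p) = 3*p (a(p) = 2*p + p = 3*p)
-33584/Q + a(S(-9, 14)) = -33584/(-10762) + 3*(14 + (-9)**2) = -33584*(-1/10762) + 3*(14 + 81) = 16792/5381 + 3*95 = 16792/5381 + 285 = 1550377/5381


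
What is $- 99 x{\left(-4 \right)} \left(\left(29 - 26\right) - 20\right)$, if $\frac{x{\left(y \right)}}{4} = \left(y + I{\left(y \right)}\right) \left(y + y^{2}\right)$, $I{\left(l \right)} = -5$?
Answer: $-727056$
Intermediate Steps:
$x{\left(y \right)} = 4 \left(-5 + y\right) \left(y + y^{2}\right)$ ($x{\left(y \right)} = 4 \left(y - 5\right) \left(y + y^{2}\right) = 4 \left(-5 + y\right) \left(y + y^{2}\right)$)
$- 99 x{\left(-4 \right)} \left(\left(29 - 26\right) - 20\right) = - 99 \cdot 4 \left(-4\right) \left(-5 + \left(-4\right)^{2} - -16\right) \left(\left(29 - 26\right) - 20\right) = - 99 \cdot 4 \left(-4\right) \left(-5 + 16 + 16\right) \left(3 - 20\right) = - 99 \cdot 4 \left(-4\right) 27 \left(-17\right) = \left(-99\right) \left(-432\right) \left(-17\right) = 42768 \left(-17\right) = -727056$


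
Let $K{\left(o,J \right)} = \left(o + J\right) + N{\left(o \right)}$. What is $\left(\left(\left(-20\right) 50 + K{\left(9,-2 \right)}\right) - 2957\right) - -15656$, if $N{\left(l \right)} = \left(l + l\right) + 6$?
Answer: $11730$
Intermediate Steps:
$N{\left(l \right)} = 6 + 2 l$ ($N{\left(l \right)} = 2 l + 6 = 6 + 2 l$)
$K{\left(o,J \right)} = 6 + J + 3 o$ ($K{\left(o,J \right)} = \left(o + J\right) + \left(6 + 2 o\right) = \left(J + o\right) + \left(6 + 2 o\right) = 6 + J + 3 o$)
$\left(\left(\left(-20\right) 50 + K{\left(9,-2 \right)}\right) - 2957\right) - -15656 = \left(\left(\left(-20\right) 50 + \left(6 - 2 + 3 \cdot 9\right)\right) - 2957\right) - -15656 = \left(\left(-1000 + \left(6 - 2 + 27\right)\right) - 2957\right) + 15656 = \left(\left(-1000 + 31\right) - 2957\right) + 15656 = \left(-969 - 2957\right) + 15656 = -3926 + 15656 = 11730$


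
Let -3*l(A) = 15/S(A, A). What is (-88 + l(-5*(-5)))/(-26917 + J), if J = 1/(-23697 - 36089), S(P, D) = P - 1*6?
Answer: 33420374/10191978499 ≈ 0.0032791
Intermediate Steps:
S(P, D) = -6 + P (S(P, D) = P - 6 = -6 + P)
l(A) = -5/(-6 + A)
J = -1/59786 (J = 1/(-59786) = -1/59786 ≈ -1.6726e-5)
(-88 + l(-5*(-5)))/(-26917 + J) = (-88 - 5/(-6 - 5*(-5)))/(-26917 - 1/59786) = (-88 - 5/(-6 + 25))/(-1609259763/59786) = (-88 - 5/19)*(-59786/1609259763) = -1677/19*(-59786/1609259763) = 33420374/10191978499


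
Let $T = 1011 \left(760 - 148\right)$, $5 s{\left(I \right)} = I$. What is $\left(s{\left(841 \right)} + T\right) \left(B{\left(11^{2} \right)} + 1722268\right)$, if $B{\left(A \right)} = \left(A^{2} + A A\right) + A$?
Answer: $\frac{5420547661171}{5} \approx 1.0841 \cdot 10^{12}$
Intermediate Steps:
$s{\left(I \right)} = \frac{I}{5}$
$B{\left(A \right)} = A + 2 A^{2}$ ($B{\left(A \right)} = \left(A^{2} + A^{2}\right) + A = 2 A^{2} + A = A + 2 A^{2}$)
$T = 618732$ ($T = 1011 \cdot 612 = 618732$)
$\left(s{\left(841 \right)} + T\right) \left(B{\left(11^{2} \right)} + 1722268\right) = \left(\frac{1}{5} \cdot 841 + 618732\right) \left(11^{2} \left(1 + 2 \cdot 11^{2}\right) + 1722268\right) = \left(\frac{841}{5} + 618732\right) \left(121 \left(1 + 2 \cdot 121\right) + 1722268\right) = \frac{3094501 \left(121 \left(1 + 242\right) + 1722268\right)}{5} = \frac{3094501 \left(121 \cdot 243 + 1722268\right)}{5} = \frac{3094501 \left(29403 + 1722268\right)}{5} = \frac{3094501}{5} \cdot 1751671 = \frac{5420547661171}{5}$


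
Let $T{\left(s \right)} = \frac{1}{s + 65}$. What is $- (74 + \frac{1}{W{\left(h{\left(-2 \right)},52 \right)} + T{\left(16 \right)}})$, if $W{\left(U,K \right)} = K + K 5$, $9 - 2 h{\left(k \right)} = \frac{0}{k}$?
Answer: $- \frac{1870283}{25273} \approx -74.003$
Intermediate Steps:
$h{\left(k \right)} = \frac{9}{2}$ ($h{\left(k \right)} = \frac{9}{2} - \frac{0 \frac{1}{k}}{2} = \frac{9}{2} - 0 = \frac{9}{2} + 0 = \frac{9}{2}$)
$W{\left(U,K \right)} = 6 K$ ($W{\left(U,K \right)} = K + 5 K = 6 K$)
$T{\left(s \right)} = \frac{1}{65 + s}$
$- (74 + \frac{1}{W{\left(h{\left(-2 \right)},52 \right)} + T{\left(16 \right)}}) = - (74 + \frac{1}{6 \cdot 52 + \frac{1}{65 + 16}}) = - (74 + \frac{1}{312 + \frac{1}{81}}) = - (74 + \frac{1}{\frac{25273}{81}}) = - (74 + \frac{81}{25273}) = \left(-1\right) \frac{1870283}{25273} = - \frac{1870283}{25273}$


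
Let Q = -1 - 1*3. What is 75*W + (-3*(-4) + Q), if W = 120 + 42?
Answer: 12158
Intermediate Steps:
Q = -4 (Q = -1 - 3 = -4)
W = 162
75*W + (-3*(-4) + Q) = 75*162 + (-3*(-4) - 4) = 12150 + (12 - 4) = 12150 + 8 = 12158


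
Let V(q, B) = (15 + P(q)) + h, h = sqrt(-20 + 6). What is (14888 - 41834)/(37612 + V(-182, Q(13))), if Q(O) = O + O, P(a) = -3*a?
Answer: -342869886/485725981 + 8982*I*sqrt(14)/485725981 ≈ -0.70589 + 6.919e-5*I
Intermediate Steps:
Q(O) = 2*O
h = I*sqrt(14) (h = sqrt(-14) = I*sqrt(14) ≈ 3.7417*I)
V(q, B) = 15 - 3*q + I*sqrt(14) (V(q, B) = (15 - 3*q) + I*sqrt(14) = 15 - 3*q + I*sqrt(14))
(14888 - 41834)/(37612 + V(-182, Q(13))) = (14888 - 41834)/(37612 + (15 - 3*(-182) + I*sqrt(14))) = -26946/(37612 + (15 + 546 + I*sqrt(14))) = -26946/(37612 + (561 + I*sqrt(14))) = -26946/(38173 + I*sqrt(14))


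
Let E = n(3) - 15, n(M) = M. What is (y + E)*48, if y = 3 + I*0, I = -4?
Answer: -432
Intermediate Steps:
y = 3 (y = 3 - 4*0 = 3 + 0 = 3)
E = -12 (E = 3 - 15 = -12)
(y + E)*48 = (3 - 12)*48 = -9*48 = -432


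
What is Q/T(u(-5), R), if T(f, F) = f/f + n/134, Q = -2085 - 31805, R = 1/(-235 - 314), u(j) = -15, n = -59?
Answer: -908252/15 ≈ -60550.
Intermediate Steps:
R = -1/549 (R = 1/(-549) = -1/549 ≈ -0.0018215)
Q = -33890
T(f, F) = 75/134 (T(f, F) = f/f - 59/134 = 1 - 59*1/134 = 1 - 59/134 = 75/134)
Q/T(u(-5), R) = -33890/75/134 = -33890*134/75 = -908252/15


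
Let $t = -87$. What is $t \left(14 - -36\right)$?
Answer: $-4350$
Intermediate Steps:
$t \left(14 - -36\right) = - 87 \left(14 - -36\right) = - 87 \left(14 + \left(-41 + 77\right)\right) = - 87 \left(14 + 36\right) = \left(-87\right) 50 = -4350$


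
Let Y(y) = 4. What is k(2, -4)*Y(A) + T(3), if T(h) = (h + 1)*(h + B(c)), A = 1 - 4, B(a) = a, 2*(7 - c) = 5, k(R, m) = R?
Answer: 38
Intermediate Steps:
c = 9/2 (c = 7 - ½*5 = 7 - 5/2 = 9/2 ≈ 4.5000)
A = -3
T(h) = (1 + h)*(9/2 + h) (T(h) = (h + 1)*(h + 9/2) = (1 + h)*(9/2 + h))
k(2, -4)*Y(A) + T(3) = 2*4 + (9/2 + 3² + (11/2)*3) = 8 + (9/2 + 9 + 33/2) = 8 + 30 = 38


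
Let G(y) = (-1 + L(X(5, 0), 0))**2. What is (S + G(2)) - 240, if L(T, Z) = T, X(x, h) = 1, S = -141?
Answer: -381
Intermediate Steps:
G(y) = 0 (G(y) = (-1 + 1)**2 = 0**2 = 0)
(S + G(2)) - 240 = (-141 + 0) - 240 = -141 - 240 = -381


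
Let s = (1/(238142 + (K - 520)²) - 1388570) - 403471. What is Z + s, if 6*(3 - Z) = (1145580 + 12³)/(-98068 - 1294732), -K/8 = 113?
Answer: -1413904697898383569/788992647600 ≈ -1.7920e+6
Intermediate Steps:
K = -904 (K = -8*113 = -904)
s = -4060617958637/2265918 (s = (1/(238142 + (-904 - 520)²) - 1388570) - 403471 = (1/(238142 + (-1424)²) - 1388570) - 403471 = (1/(238142 + 2027776) - 1388570) - 403471 = (1/2265918 - 1388570) - 403471 = -3146385757259/2265918 - 403471 = -4060617958637/2265918 ≈ -1.7920e+6)
Z = 2184809/696400 (Z = 3 - (1145580 + 12³)/(6*(-98068 - 1294732)) = 3 - (1145580 + 1728)/(6*(-1392800)) = 3 - 191218*(-1)/1392800 = 3 - ⅙*(-286827/348200) = 3 + 95609/696400 = 2184809/696400 ≈ 3.1373)
Z + s = 2184809/696400 - 4060617958637/2265918 = -1413904697898383569/788992647600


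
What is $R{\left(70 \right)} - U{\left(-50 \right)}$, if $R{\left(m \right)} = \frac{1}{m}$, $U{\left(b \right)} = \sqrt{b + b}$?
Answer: $\frac{1}{70} - 10 i \approx 0.014286 - 10.0 i$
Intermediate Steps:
$U{\left(b \right)} = \sqrt{2} \sqrt{b}$ ($U{\left(b \right)} = \sqrt{2 b} = \sqrt{2} \sqrt{b}$)
$R{\left(70 \right)} - U{\left(-50 \right)} = \frac{1}{70} - \sqrt{2} \sqrt{-50} = \frac{1}{70} - \sqrt{2} \cdot 5 i \sqrt{2} = \frac{1}{70} - 10 i$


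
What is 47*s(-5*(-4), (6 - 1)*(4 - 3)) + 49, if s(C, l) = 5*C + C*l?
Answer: 9449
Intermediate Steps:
47*s(-5*(-4), (6 - 1)*(4 - 3)) + 49 = 47*((-5*(-4))*(5 + (6 - 1)*(4 - 3))) + 49 = 47*(20*(5 + 5*1)) + 49 = 47*(20*(5 + 5)) + 49 = 47*(20*10) + 49 = 47*200 + 49 = 9400 + 49 = 9449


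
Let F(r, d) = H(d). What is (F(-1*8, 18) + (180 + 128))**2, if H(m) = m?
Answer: 106276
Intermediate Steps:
F(r, d) = d
(F(-1*8, 18) + (180 + 128))**2 = (18 + (180 + 128))**2 = (18 + 308)**2 = 326**2 = 106276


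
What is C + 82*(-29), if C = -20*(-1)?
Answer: -2358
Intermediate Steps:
C = 20
C + 82*(-29) = 20 + 82*(-29) = 20 - 2378 = -2358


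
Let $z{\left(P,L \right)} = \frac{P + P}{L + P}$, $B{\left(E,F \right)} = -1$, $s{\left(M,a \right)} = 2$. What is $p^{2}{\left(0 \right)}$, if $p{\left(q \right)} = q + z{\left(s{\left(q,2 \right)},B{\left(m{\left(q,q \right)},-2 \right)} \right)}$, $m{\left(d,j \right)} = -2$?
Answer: $16$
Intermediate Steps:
$z{\left(P,L \right)} = \frac{2 P}{L + P}$
$p{\left(q \right)} = 4 + q$ ($p{\left(q \right)} = q + 2 \cdot 2 \frac{1}{-1 + 2} = q + 2 \cdot 2 \cdot 1^{-1} = q + 2 \cdot 2 \cdot 1 = q + 4 = 4 + q$)
$p^{2}{\left(0 \right)} = \left(4 + 0\right)^{2} = 4^{2} = 16$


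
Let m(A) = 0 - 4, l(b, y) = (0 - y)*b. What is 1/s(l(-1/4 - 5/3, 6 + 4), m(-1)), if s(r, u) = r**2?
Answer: 36/13225 ≈ 0.0027221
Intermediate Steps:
l(b, y) = -b*y (l(b, y) = (-y)*b = -b*y)
m(A) = -4
1/s(l(-1/4 - 5/3, 6 + 4), m(-1)) = 1/((-(-1/4 - 5/3)*(6 + 4))**2) = 1/((-1*(-1*1/4 - 5*1/3)*10)**2) = 1/((-1*(-1/4 - 5/3)*10)**2) = 1/((-1*(-23/12)*10)**2) = 1/((115/6)**2) = 1/(13225/36) = 36/13225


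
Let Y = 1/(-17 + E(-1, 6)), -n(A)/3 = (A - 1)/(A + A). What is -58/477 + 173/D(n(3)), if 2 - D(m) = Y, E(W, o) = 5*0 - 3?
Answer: 1648042/19557 ≈ 84.269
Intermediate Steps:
E(W, o) = -3 (E(W, o) = 0 - 3 = -3)
n(A) = -3*(-1 + A)/(2*A) (n(A) = -3*(A - 1)/(A + A) = -3*(-1 + A)/(2*A))
Y = -1/20 (Y = 1/(-17 - 3) = 1/(-20) = -1/20 ≈ -0.050000)
D(m) = 41/20 (D(m) = 2 - 1*(-1/20) = 2 + 1/20 = 41/20)
-58/477 + 173/D(n(3)) = -58/477 + 173/(41/20) = -58*1/477 + 173*(20/41) = -58/477 + 3460/41 = 1648042/19557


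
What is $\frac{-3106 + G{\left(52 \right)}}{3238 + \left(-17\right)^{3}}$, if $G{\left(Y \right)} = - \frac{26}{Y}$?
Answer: $\frac{6213}{3350} \approx 1.8546$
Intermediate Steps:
$\frac{-3106 + G{\left(52 \right)}}{3238 + \left(-17\right)^{3}} = \frac{-3106 - \frac{26}{52}}{3238 + \left(-17\right)^{3}} = \frac{-3106 - \frac{1}{2}}{3238 - 4913} = \frac{-3106 - \frac{1}{2}}{-1675} = \left(- \frac{6213}{2}\right) \left(- \frac{1}{1675}\right) = \frac{6213}{3350}$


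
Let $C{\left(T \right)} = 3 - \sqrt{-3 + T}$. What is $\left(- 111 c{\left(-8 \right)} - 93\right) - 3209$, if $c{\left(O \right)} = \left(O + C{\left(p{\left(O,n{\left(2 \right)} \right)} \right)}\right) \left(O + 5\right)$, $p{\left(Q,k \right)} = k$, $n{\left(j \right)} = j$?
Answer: $-4967 - 333 i \approx -4967.0 - 333.0 i$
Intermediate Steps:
$c{\left(O \right)} = \left(5 + O\right) \left(3 + O - i\right)$ ($c{\left(O \right)} = \left(O + \left(3 - \sqrt{-3 + 2}\right)\right) \left(O + 5\right) = \left(O + \left(3 - \sqrt{-1}\right)\right) \left(5 + O\right) = \left(O + \left(3 - i\right)\right) \left(5 + O\right) = \left(3 + O - i\right) \left(5 + O\right) = \left(5 + O\right) \left(3 + O - i\right)$)
$\left(- 111 c{\left(-8 \right)} - 93\right) - 3209 = \left(- 111 \left(15 + \left(-8\right)^{2} - 5 i - 8 \left(8 - i\right)\right) - 93\right) - 3209 = \left(- 111 \left(15 + 64 - 5 i - \left(64 - 8 i\right)\right) - 93\right) - 3209 = \left(- 111 \left(15 + 3 i\right) - 93\right) - 3209 = \left(\left(-1665 - 333 i\right) - 93\right) - 3209 = \left(-1758 - 333 i\right) - 3209 = -4967 - 333 i$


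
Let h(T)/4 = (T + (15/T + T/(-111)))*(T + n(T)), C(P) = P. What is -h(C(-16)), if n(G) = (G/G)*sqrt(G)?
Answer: -119300/111 + 29825*I/111 ≈ -1074.8 + 268.69*I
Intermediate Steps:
n(G) = sqrt(G) (n(G) = 1*sqrt(G) = sqrt(G))
h(T) = 4*(T + sqrt(T))*(15/T + 110*T/111) (h(T) = 4*((T + (15/T + T/(-111)))*(T + sqrt(T))) = 4*((T + (15/T + T*(-1/111)))*(T + sqrt(T))) = 4*((T + (15/T - T/111))*(T + sqrt(T))) = 4*((15/T + 110*T/111)*(T + sqrt(T))) = 4*((T + sqrt(T))*(15/T + 110*T/111)) = 4*(T + sqrt(T))*(15/T + 110*T/111))
-h(C(-16)) = -(60 + 60/sqrt(-16) + (440/111)*(-16)**2 + 440*(-16)**(3/2)/111) = -(60 + 60*(-I/4) + (440/111)*256 + 440*(-64*I)/111) = -(60 - 15*I + 112640/111 - 28160*I/111) = -(119300/111 - 29825*I/111) = -119300/111 + 29825*I/111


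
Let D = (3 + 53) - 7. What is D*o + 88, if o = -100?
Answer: -4812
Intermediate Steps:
D = 49 (D = 56 - 7 = 49)
D*o + 88 = 49*(-100) + 88 = -4900 + 88 = -4812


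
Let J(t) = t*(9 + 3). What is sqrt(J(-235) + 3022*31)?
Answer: sqrt(90862) ≈ 301.43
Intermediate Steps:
J(t) = 12*t (J(t) = t*12 = 12*t)
sqrt(J(-235) + 3022*31) = sqrt(12*(-235) + 3022*31) = sqrt(-2820 + 93682) = sqrt(90862)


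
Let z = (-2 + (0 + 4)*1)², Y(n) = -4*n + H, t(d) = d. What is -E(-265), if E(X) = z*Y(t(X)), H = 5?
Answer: -4260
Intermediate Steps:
Y(n) = 5 - 4*n (Y(n) = -4*n + 5 = 5 - 4*n)
z = 4 (z = (-2 + 4*1)² = (-2 + 4)² = 2² = 4)
E(X) = 20 - 16*X (E(X) = 4*(5 - 4*X) = 20 - 16*X)
-E(-265) = -(20 - 16*(-265)) = -(20 + 4240) = -1*4260 = -4260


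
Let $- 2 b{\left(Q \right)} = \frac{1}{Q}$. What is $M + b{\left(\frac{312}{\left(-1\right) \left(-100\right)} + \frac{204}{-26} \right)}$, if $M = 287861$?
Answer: $\frac{884309317}{3072} \approx 2.8786 \cdot 10^{5}$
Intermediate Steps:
$b{\left(Q \right)} = - \frac{1}{2 Q}$
$M + b{\left(\frac{312}{\left(-1\right) \left(-100\right)} + \frac{204}{-26} \right)} = 287861 - \frac{1}{2 \left(\frac{312}{\left(-1\right) \left(-100\right)} + \frac{204}{-26}\right)} = 287861 - \frac{1}{2 \left(\frac{312}{100} + 204 \left(- \frac{1}{26}\right)\right)} = 287861 - \frac{1}{2 \left(312 \cdot \frac{1}{100} - \frac{102}{13}\right)} = 287861 - \frac{1}{2 \left(\frac{78}{25} - \frac{102}{13}\right)} = 287861 - \frac{1}{2 \left(- \frac{1536}{325}\right)} = 287861 - - \frac{325}{3072} = 287861 + \frac{325}{3072} = \frac{884309317}{3072}$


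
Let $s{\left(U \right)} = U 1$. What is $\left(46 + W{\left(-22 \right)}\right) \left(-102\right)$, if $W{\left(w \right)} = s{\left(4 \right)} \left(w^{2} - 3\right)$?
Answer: $-200940$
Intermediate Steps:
$s{\left(U \right)} = U$
$W{\left(w \right)} = -12 + 4 w^{2}$ ($W{\left(w \right)} = 4 \left(w^{2} - 3\right) = 4 \left(-3 + w^{2}\right) = -12 + 4 w^{2}$)
$\left(46 + W{\left(-22 \right)}\right) \left(-102\right) = \left(46 - \left(12 - 4 \left(-22\right)^{2}\right)\right) \left(-102\right) = \left(46 + \left(-12 + 4 \cdot 484\right)\right) \left(-102\right) = \left(46 + \left(-12 + 1936\right)\right) \left(-102\right) = \left(46 + 1924\right) \left(-102\right) = 1970 \left(-102\right) = -200940$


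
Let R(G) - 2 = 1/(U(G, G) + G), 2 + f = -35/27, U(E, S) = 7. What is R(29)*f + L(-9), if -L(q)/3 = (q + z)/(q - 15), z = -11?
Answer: -8927/972 ≈ -9.1842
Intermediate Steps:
L(q) = -3*(-11 + q)/(-15 + q) (L(q) = -3*(q - 11)/(q - 15) = -3*(-11 + q)/(-15 + q))
f = -89/27 (f = -2 - 35/27 = -89/27 ≈ -3.2963)
R(G) = 2 + 1/(7 + G)
R(29)*f + L(-9) = ((15 + 2*29)/(7 + 29))*(-89/27) + 3*(11 - 1*(-9))/(-15 - 9) = ((15 + 58)/36)*(-89/27) + 3*(11 + 9)/(-24) = ((1/36)*73)*(-89/27) + 3*(-1/24)*20 = (73/36)*(-89/27) - 5/2 = -6497/972 - 5/2 = -8927/972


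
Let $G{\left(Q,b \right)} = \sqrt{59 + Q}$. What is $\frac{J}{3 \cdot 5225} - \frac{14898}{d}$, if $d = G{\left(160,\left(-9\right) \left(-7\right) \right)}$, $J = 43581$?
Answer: $\frac{14527}{5225} - \frac{4966 \sqrt{219}}{73} \approx -1003.9$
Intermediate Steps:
$d = \sqrt{219}$ ($d = \sqrt{59 + 160} = \sqrt{219} \approx 14.799$)
$\frac{J}{3 \cdot 5225} - \frac{14898}{d} = \frac{43581}{3 \cdot 5225} - \frac{14898}{\sqrt{219}} = \frac{43581}{15675} - 14898 \frac{\sqrt{219}}{219} = 43581 \cdot \frac{1}{15675} - \frac{4966 \sqrt{219}}{73} = \frac{14527}{5225} - \frac{4966 \sqrt{219}}{73}$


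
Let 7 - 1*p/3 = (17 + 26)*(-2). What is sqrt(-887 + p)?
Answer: 4*I*sqrt(38) ≈ 24.658*I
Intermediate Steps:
p = 279 (p = 21 - 3*(17 + 26)*(-2) = 21 - 129*(-2) = 21 - 3*(-86) = 21 + 258 = 279)
sqrt(-887 + p) = sqrt(-887 + 279) = sqrt(-608) = 4*I*sqrt(38)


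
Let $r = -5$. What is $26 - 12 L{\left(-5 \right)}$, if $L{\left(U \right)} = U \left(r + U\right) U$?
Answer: $3026$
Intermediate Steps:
$L{\left(U \right)} = U^{2} \left(-5 + U\right)$ ($L{\left(U \right)} = U \left(-5 + U\right) U = U^{2} \left(-5 + U\right)$)
$26 - 12 L{\left(-5 \right)} = 26 - 12 \left(-5\right)^{2} \left(-5 - 5\right) = 26 - 12 \cdot 25 \left(-10\right) = 26 - -3000 = 26 + 3000 = 3026$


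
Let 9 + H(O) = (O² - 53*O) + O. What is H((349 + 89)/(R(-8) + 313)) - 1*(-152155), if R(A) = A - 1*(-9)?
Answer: 3748506799/24649 ≈ 1.5208e+5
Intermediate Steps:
R(A) = 9 + A (R(A) = A + 9 = 9 + A)
H(O) = -9 + O² - 52*O (H(O) = -9 + ((O² - 53*O) + O) = -9 + (O² - 52*O) = -9 + O² - 52*O)
H((349 + 89)/(R(-8) + 313)) - 1*(-152155) = (-9 + ((349 + 89)/((9 - 8) + 313))² - 52*(349 + 89)/((9 - 8) + 313)) - 1*(-152155) = (-9 + (438/(1 + 313))² - 22776/(1 + 313)) + 152155 = (-9 + (438/314)² - 22776/314) + 152155 = (-9 + (438*(1/314))² - 22776/314) + 152155 = (-9 + (219/157)² - 52*219/157) + 152155 = (-9 + 47961/24649 - 11388/157) + 152155 = -1961796/24649 + 152155 = 3748506799/24649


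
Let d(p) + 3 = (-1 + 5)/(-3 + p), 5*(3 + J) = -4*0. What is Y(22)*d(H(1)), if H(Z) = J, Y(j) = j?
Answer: -242/3 ≈ -80.667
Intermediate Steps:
J = -3 (J = -3 + (-4*0)/5 = -3 + (⅕)*0 = -3 + 0 = -3)
H(Z) = -3
d(p) = -3 + 4/(-3 + p) (d(p) = -3 + (-1 + 5)/(-3 + p) = -3 + 4/(-3 + p))
Y(22)*d(H(1)) = 22*((13 - 3*(-3))/(-3 - 3)) = 22*((13 + 9)/(-6)) = 22*(-⅙*22) = 22*(-11/3) = -242/3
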